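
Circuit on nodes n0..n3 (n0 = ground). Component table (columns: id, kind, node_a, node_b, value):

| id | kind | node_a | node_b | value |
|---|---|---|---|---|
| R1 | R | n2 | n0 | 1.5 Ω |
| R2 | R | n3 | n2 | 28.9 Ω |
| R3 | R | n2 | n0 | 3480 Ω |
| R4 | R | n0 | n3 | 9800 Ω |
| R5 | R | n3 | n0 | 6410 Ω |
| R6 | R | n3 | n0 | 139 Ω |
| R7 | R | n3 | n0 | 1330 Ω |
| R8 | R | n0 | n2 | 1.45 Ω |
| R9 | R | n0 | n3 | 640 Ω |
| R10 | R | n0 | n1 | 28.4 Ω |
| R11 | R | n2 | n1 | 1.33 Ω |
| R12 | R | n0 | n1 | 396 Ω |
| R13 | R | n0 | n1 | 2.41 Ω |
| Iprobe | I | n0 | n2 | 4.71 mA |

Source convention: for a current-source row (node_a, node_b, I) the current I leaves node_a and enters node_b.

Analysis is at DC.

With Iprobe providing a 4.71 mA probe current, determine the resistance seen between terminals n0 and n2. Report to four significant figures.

R_eq = 0.6072 Ω

MNA unknowns: 3 node voltages V₁..V_3
R1: Y=0.6667 on G[2,0]
R2: Y=0.03460 on G[3,2]
R3: Y=0.0002874 on G[2,0]
R4: Y=0.0001020 on G[0,3]
R5: Y=0.0001560 on G[3,0]
R6: Y=0.007194 on G[3,0]
R7: Y=0.0007519 on G[3,0]
R8: Y=0.6897 on G[0,2]
R9: Y=0.001563 on G[0,3]
R10: Y=0.03521 on G[0,1]
R11: Y=0.7519 on G[2,1]
R12: Y=0.002525 on G[0,1]
R13: Y=0.4149 on G[0,1]
Iprobe: z[0]−=0.00471, z[2]+=0.00471
solve → V1=0.001785, V2=0.002860, V3=0.002231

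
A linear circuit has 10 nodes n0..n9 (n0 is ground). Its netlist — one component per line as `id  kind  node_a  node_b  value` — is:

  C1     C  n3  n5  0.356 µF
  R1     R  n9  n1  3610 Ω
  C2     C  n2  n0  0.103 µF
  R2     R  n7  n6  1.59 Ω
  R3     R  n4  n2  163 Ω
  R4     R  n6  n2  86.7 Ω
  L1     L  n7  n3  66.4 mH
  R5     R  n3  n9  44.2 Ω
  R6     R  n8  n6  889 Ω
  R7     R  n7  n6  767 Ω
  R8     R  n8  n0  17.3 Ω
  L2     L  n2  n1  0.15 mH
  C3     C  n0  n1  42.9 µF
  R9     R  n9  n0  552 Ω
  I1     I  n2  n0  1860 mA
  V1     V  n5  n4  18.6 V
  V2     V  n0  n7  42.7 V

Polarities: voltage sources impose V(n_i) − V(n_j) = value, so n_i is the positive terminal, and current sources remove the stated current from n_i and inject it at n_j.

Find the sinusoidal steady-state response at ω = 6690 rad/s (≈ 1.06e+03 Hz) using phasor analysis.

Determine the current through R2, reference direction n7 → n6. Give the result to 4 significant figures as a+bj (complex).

-0.5262-0.06857j A

Element admittances at ω=6690 rad/s:
  Y(C1) = 0.000+0.002382j S between n3,n5
  Y(R1) = 0.0002770+0.000j S between n9,n1
  Y(C2) = 0.000+0.0006891j S between n2,n0
  Y(R2) = 0.6289+0.000j S between n7,n6
  Y(R3) = 0.006135+0.000j S between n4,n2
  Y(R4) = 0.01153+0.000j S between n6,n2
  Y(L1) = 0.000-0.002251j S between n7,n3
  Y(R5) = 0.02262+0.000j S between n3,n9
  Y(R6) = 0.001125+0.000j S between n8,n6
  Y(R7) = 0.001304+0.000j S between n7,n6
  Y(R8) = 0.05780+0.000j S between n8,n0
  Y(L2) = 0.000-0.9965j S between n2,n1
  Y(C3) = 0.000+0.2870j S between n0,n1
  Y(R9) = 0.001812+0.000j S between n9,n0
  I1: injects 1.86 A into n0 (from n2)
  V1: constraint V(n5)−V(n4) = 18.6
  V2: constraint V(n0)−V(n7) = 42.7
Assemble and solve the 11×11 MNA system:
  V(n1)=-0.2258+8.534j  V(n2)=-0.1499+6.077j  V(n3)=-2.660+51.88j  V(n4)=-18.37+4.953j  V(n5)=0.2341+4.953j  V(n6)=-41.86+0.1090j  V(n7)=-42.70+0.000j  V(n8)=-0.7991+0.002081j  V(n9)=-2.437+47.59j
  i(V1)=-0.1118-0.006892j  i(V2)=-0.6441+0.02142j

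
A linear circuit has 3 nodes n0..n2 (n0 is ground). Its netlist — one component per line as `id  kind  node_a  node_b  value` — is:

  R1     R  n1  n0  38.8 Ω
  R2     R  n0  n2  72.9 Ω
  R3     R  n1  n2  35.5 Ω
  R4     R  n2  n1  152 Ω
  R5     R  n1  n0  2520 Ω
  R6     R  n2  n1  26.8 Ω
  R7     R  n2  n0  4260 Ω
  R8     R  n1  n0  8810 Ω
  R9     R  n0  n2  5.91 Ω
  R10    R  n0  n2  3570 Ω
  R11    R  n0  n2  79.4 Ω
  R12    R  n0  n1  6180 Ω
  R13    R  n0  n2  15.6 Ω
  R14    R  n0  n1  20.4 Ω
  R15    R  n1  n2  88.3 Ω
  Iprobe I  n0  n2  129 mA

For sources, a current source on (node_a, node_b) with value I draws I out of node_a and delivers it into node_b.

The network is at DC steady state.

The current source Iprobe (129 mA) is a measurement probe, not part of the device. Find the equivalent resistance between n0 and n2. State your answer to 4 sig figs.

MNA unknowns: 2 node voltages V₁..V_2
R1: Y=0.02577 on G[1,0]
R2: Y=0.01372 on G[0,2]
R3: Y=0.02817 on G[1,2]
R4: Y=0.006579 on G[2,1]
R5: Y=0.0003968 on G[1,0]
R6: Y=0.03731 on G[2,1]
R7: Y=0.0002347 on G[2,0]
R8: Y=0.0001135 on G[1,0]
R9: Y=0.1692 on G[0,2]
R10: Y=0.0002801 on G[0,2]
R11: Y=0.01259 on G[0,2]
R12: Y=0.0001618 on G[0,1]
R13: Y=0.06410 on G[0,2]
R14: Y=0.04902 on G[0,1]
R15: Y=0.01133 on G[1,2]
Iprobe: z[0]−=0.129, z[2]+=0.129
solve → V1=0.2259, V2=0.4304

R_eq = 3.336 Ω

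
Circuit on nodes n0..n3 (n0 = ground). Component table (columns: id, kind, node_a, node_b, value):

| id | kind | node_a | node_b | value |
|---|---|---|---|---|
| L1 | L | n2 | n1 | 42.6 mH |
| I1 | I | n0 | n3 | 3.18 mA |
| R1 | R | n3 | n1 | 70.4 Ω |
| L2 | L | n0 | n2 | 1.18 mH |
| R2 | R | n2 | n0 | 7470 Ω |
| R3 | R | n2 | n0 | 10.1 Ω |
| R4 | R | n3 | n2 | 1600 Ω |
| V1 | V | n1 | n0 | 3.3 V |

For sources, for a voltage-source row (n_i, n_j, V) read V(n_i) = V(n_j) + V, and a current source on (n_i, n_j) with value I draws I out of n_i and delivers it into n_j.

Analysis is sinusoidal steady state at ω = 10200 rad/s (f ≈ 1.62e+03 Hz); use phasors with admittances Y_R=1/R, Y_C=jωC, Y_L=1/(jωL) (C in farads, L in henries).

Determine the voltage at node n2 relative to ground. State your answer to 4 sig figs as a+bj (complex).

0.04982-0.03349j V

Element admittances at ω=10200 rad/s:
  Y(L1) = 0.000-0.002301j S between n2,n1
  I1: injects 0.00318 A into n3 (from n0)
  Y(R1) = 0.01420+0.000j S between n3,n1
  Y(L2) = 0.000-0.08308j S between n0,n2
  Y(R2) = 0.0001339+0.000j S between n2,n0
  Y(R3) = 0.09901+0.000j S between n2,n0
  Y(R4) = 0.0006250+0.000j S between n3,n2
  V1: constraint V(n1)−V(n0) = 3.3
Assemble and solve the 4×4 MNA system:
  V(n1)=3.300+0.000j  V(n2)=0.04982-0.03349j  V(n3)=3.377-0.001412j
  i(V1)=0.001023+0.007460j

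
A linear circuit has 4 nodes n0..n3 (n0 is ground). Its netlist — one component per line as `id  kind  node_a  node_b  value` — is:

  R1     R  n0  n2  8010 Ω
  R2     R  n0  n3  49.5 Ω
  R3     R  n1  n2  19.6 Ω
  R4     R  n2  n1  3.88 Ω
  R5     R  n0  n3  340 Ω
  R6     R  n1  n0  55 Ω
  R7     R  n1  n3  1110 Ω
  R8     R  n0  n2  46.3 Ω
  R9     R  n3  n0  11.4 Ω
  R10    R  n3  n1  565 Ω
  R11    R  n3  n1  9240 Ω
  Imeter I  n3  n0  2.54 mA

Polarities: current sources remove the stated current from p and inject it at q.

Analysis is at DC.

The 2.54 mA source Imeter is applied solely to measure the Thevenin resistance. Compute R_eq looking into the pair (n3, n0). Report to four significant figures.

R_eq = 8.814 Ω

MNA unknowns: 3 node voltages V₁..V_3
R1: Y=0.0001248 on G[0,2]
R2: Y=0.02020 on G[0,3]
R3: Y=0.05102 on G[1,2]
R4: Y=0.2577 on G[2,1]
R5: Y=0.002941 on G[0,3]
R6: Y=0.01818 on G[1,0]
R7: Y=0.0009009 on G[1,3]
R8: Y=0.02160 on G[0,2]
R9: Y=0.08772 on G[3,0]
R10: Y=0.001770 on G[3,1]
R11: Y=0.0001082 on G[3,1]
Imeter: z[3]−=0.00254, z[0]+=0.00254
solve → V1=-0.001508, V2=-0.001409, V3=-0.02239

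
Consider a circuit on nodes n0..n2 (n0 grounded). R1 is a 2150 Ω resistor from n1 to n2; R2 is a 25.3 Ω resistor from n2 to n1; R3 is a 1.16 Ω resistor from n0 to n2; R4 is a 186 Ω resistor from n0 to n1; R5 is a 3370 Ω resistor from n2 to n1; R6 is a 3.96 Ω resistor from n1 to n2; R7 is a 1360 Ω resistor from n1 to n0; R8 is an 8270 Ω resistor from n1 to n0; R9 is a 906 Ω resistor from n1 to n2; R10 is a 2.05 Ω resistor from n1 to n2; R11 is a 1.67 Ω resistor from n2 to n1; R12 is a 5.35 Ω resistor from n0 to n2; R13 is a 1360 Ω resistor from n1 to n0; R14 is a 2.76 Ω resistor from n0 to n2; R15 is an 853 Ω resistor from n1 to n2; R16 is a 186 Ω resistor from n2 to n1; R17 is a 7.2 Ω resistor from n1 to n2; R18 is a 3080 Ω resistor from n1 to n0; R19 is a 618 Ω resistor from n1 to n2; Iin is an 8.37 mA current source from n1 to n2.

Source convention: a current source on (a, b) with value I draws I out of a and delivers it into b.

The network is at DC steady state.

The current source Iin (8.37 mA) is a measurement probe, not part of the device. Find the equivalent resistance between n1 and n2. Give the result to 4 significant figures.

R_eq = 0.6515 Ω

MNA unknowns: 2 node voltages V₁..V_2
R1: Y=0.0004651 on G[1,2]
R2: Y=0.03953 on G[2,1]
R3: Y=0.8621 on G[0,2]
R4: Y=0.005376 on G[0,1]
R5: Y=0.0002967 on G[2,1]
R6: Y=0.2525 on G[1,2]
R7: Y=0.0007353 on G[1,0]
R8: Y=0.0001209 on G[1,0]
R9: Y=0.001104 on G[1,2]
R10: Y=0.4878 on G[1,2]
R11: Y=0.5988 on G[2,1]
R12: Y=0.1869 on G[0,2]
R13: Y=0.0007353 on G[1,0]
R14: Y=0.3623 on G[0,2]
R15: Y=0.001172 on G[1,2]
R16: Y=0.005376 on G[2,1]
R17: Y=0.1389 on G[1,2]
R18: Y=0.0003247 on G[1,0]
R19: Y=0.001618 on G[1,2]
Iin: z[1]−=0.00837, z[2]+=0.00837
solve → V1=-0.005425, V2=2.803e-05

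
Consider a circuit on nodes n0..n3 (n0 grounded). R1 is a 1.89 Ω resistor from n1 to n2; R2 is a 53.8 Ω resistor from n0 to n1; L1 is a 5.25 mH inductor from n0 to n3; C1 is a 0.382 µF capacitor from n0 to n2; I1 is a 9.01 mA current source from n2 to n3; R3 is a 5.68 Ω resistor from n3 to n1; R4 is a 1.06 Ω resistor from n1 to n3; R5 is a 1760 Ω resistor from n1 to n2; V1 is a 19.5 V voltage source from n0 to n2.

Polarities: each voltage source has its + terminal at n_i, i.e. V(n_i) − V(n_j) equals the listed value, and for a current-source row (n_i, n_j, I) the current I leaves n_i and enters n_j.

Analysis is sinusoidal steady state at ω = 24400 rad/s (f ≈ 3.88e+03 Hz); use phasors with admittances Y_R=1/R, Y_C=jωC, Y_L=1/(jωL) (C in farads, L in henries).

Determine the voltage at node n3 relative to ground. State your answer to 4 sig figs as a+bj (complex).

MNA unknowns: 3 node voltages V₁..V_3 plus 1 source current (V1)
R1: Y=0.5291+0.000j on G[1,2]
R2: Y=0.01859+0.000j on G[0,1]
L1: Y=0.000-0.007806j on G[0,3]
C1: Y=0.000+0.009321j on G[0,2]
I1: z[2]−=0.00901, z[3]+=0.00901
R3: Y=0.1761+0.000j on G[3,1]
R4: Y=0.9434+0.000j on G[1,3]
R5: Y=0.0005682+0.000j on G[1,2]
V1: row V0−V2=19.5, i_V1 at 0,2
solve → V1=-18.82-0.2678j, V2=-19.50+0.000j, V3=-18.81-0.3989j
aux → i_V1=-0.3529-0.03993j

-18.81-0.3989j V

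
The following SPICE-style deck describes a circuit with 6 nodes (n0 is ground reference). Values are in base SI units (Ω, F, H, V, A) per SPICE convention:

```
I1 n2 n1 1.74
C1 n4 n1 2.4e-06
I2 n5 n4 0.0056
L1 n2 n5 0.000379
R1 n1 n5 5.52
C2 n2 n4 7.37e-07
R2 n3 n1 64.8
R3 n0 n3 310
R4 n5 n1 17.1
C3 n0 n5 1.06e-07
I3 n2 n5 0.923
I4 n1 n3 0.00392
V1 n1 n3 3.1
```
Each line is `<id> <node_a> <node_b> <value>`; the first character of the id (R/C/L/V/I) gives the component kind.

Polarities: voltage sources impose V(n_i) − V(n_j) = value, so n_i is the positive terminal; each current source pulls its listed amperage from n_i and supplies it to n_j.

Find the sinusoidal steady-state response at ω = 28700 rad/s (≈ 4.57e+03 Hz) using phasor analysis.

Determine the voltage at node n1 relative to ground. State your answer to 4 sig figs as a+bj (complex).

6.540+2.828j V

MNA unknowns: 5 node voltages V₁..V_5 plus 1 source current (V1)
I1: z[2]−=1.74, z[1]+=1.74
C1: Y=0.000+0.06888j on G[4,1]
I2: z[5]−=0.0056, z[4]+=0.0056
L1: Y=0.000-0.09193j on G[2,5]
R1: Y=0.1812+0.000j on G[1,5]
C2: Y=0.000+0.02115j on G[2,4]
R2: Y=0.01543+0.000j on G[3,1]
R3: Y=0.003226+0.000j on G[0,3]
R4: Y=0.05848+0.000j on G[5,1]
C3: Y=0.000+0.003042j on G[0,5]
I3: z[2]−=0.923, z[5]+=0.923
I4: z[1]−=0.00392, z[3]+=0.00392
V1: row V1−V3=3.1, i_V1 at 1,3
solve → V1=6.540+2.828j, V2=-5.036-31.31j, V3=3.440+2.828j, V4=3.820-5.256j, V5=-2.998+3.647j
aux → i_V1=-0.04066+0.009121j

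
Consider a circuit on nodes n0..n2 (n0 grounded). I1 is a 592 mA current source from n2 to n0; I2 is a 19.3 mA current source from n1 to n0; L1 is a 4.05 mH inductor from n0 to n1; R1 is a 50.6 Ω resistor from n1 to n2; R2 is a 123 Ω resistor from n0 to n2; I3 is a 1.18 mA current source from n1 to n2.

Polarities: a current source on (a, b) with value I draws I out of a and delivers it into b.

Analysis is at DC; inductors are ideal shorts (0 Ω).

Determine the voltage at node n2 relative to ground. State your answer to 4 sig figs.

-21.18 V

Apply KCL at each of the 2 non-ground nodes and solve the resulting linear system.
Node n1: branches {I2, L1, R1, I3} → V_1 = 0.000
Node n2: branches {I1, R1, R2, I3} → V_2 = -21.18
Source currents: i(L1)=0.4391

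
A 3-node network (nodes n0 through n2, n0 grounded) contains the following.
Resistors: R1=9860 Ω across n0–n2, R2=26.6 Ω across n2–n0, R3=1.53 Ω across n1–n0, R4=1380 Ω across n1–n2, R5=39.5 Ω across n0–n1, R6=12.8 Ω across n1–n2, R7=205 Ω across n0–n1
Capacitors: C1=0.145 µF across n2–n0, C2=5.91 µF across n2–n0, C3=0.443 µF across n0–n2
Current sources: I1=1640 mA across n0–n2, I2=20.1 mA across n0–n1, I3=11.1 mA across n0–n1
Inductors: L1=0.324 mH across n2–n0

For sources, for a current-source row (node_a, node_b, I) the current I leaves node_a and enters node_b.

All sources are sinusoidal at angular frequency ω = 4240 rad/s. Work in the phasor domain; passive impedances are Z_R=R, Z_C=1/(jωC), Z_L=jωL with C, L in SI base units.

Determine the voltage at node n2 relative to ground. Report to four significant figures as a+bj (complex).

Element admittances at ω=4240 rad/s:
  Y(R1) = 0.0001014+0.000j S between n0,n2
  Y(C1) = 0.000+0.0006148j S between n2,n0
  Y(C2) = 0.000+0.02506j S between n2,n0
  Y(R2) = 0.03759+0.000j S between n2,n0
  I1: injects 1.64 A into n2 (from n0)
  I2: injects 0.0201 A into n1 (from n0)
  Y(R3) = 0.6536+0.000j S between n1,n0
  Y(R4) = 0.0007246+0.000j S between n1,n2
  Y(L1) = 0.000-0.7279j S between n2,n0
  Y(R5) = 0.02532+0.000j S between n0,n1
  Y(C3) = 0.000+0.001878j S between n0,n2
  Y(R6) = 0.07812+0.000j S between n1,n2
  Y(R7) = 0.004878+0.000j S between n0,n1
  I3: injects 0.0111 A into n1 (from n0)
Assemble and solve the 2×2 MNA system:
  V(n1)=0.07757+0.2369j  V(n2)=0.3546+2.291j

0.3546+2.291j V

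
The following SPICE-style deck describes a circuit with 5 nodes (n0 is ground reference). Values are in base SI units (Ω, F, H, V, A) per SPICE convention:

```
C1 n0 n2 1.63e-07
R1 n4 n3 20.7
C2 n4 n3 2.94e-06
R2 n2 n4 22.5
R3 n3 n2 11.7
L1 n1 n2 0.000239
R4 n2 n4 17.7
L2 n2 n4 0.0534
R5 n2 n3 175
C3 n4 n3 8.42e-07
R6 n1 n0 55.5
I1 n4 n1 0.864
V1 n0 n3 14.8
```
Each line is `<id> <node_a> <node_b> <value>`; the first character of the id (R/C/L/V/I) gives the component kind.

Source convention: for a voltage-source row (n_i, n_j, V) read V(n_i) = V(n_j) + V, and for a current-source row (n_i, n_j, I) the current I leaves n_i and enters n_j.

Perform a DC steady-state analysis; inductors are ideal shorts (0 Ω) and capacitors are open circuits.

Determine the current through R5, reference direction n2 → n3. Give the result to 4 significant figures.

Apply KCL at each of the 4 non-ground nodes and solve the resulting linear system.
Node n1: branches {L1, R6, I1} → V_1 = -13.11
Node n2: branches {C1, R2, R3, L1, R4, L2, R5} → V_2 = -13.11
Node n3: branches {R1, C2, R3, R5, C3, V1} → V_3 = -14.80
Node n4: branches {R1, C2, R2, R4, L2, C3, I1} → V_4 = -13.11
Source currents: i(L1)=1.100, i(L2)=0.9458, i(V1)=-0.2362

0.009674 A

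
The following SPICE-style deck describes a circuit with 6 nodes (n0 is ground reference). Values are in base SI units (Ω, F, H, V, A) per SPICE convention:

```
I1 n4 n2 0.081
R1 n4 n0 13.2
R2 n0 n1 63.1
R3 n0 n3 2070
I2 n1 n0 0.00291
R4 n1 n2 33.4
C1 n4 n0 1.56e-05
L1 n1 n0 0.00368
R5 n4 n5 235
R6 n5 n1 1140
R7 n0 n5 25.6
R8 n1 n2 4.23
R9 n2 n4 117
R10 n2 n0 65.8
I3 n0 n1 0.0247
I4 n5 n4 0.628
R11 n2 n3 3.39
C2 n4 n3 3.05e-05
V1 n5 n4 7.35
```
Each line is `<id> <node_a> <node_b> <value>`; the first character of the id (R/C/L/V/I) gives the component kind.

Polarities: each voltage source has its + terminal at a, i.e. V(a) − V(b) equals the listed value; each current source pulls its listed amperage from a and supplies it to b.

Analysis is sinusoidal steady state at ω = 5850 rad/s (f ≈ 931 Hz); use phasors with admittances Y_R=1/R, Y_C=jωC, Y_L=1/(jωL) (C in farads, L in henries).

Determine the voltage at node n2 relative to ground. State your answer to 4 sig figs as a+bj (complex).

-0.9900-0.09992j V

MNA unknowns: 5 node voltages V₁..V_5 plus 1 source current (V1)
I1: z[4]−=0.081, z[2]+=0.081
R1: Y=0.07576+0.000j on G[4,0]
R2: Y=0.01585+0.000j on G[0,1]
R3: Y=0.0004831+0.000j on G[0,3]
I2: z[1]−=0.00291, z[0]+=0.00291
R4: Y=0.02994+0.000j on G[1,2]
C1: Y=0.000+0.09126j on G[4,0]
L1: Y=0.000-0.04645j on G[1,0]
R5: Y=0.004255+0.000j on G[4,5]
R6: Y=0.0008772+0.000j on G[5,1]
R7: Y=0.03906+0.000j on G[0,5]
R8: Y=0.2364+0.000j on G[1,2]
R9: Y=0.008547+0.000j on G[2,4]
R10: Y=0.01520+0.000j on G[2,0]
I3: z[0]−=0.0247, z[1]+=0.0247
I4: z[5]−=0.628, z[4]+=0.628
R11: Y=0.2950+0.000j on G[2,3]
C2: Y=0.000+0.1784j on G[4,3]
V1: row V5−V4=7.35, i_V1 at 5,4
solve → V1=-0.7993-0.2227j, V2=-0.9900-0.09992j, V3=-1.477-0.01995j, V4=-1.345+0.7899j, V5=6.005+0.7899j
aux → i_V1=-0.8998-0.03174j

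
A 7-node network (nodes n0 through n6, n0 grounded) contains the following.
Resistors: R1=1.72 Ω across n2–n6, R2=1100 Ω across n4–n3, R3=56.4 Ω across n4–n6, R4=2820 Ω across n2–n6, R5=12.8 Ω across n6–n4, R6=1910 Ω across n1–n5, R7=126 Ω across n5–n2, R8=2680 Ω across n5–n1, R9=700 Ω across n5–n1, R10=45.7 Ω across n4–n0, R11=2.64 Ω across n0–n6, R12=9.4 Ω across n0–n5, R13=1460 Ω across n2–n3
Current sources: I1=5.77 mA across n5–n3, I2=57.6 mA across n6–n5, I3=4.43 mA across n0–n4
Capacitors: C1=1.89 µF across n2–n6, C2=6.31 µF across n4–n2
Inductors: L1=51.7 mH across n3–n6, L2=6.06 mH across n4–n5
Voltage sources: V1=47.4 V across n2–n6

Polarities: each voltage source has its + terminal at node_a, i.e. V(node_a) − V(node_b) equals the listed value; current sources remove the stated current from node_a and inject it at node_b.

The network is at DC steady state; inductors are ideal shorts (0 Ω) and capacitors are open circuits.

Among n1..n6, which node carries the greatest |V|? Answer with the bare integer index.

MNA unknowns: 6 node voltages V₁..V_6 plus 3 source currents (L1, L2, V1)
R1: Y=0.5814 on G[2,6]
R2: Y=0.0009091 on G[4,3]
I1: z[5]−=0.00577, z[3]+=0.00577
R3: Y=0.01773 on G[4,6]
R4: Y=0.0003546 on G[2,6]
R5: Y=0.07812 on G[6,4]
C1: Y=0.000 on G[2,6]
R6: Y=0.0005236 on G[1,5]
I2: z[6]−=0.0576, z[5]+=0.0576
R7: Y=0.007937 on G[5,2]
R8: Y=0.0003731 on G[5,1]
I3: z[0]−=0.00443, z[4]+=0.00443
C2: Y=0.000 on G[4,2]
R9: Y=0.001429 on G[5,1]
L1: row V3−V6=0, i_L1 at 3,6
R10: Y=0.02188 on G[4,0]
L2: row V4−V5=0, i_L2 at 4,5
R11: Y=0.3788 on G[0,6]
R12: Y=0.1064 on G[0,5]
R13: Y=0.0006849 on G[2,3]
V1: row V2−V6=47.4, i_V1 at 2,6
solve → V1=1.616, V2=46.86, V3=-0.5354, V4=1.616, V5=1.616, V6=-0.5354
aux → i_L1=0.04019, i_L2=-0.2391, i_V1=-27.97

2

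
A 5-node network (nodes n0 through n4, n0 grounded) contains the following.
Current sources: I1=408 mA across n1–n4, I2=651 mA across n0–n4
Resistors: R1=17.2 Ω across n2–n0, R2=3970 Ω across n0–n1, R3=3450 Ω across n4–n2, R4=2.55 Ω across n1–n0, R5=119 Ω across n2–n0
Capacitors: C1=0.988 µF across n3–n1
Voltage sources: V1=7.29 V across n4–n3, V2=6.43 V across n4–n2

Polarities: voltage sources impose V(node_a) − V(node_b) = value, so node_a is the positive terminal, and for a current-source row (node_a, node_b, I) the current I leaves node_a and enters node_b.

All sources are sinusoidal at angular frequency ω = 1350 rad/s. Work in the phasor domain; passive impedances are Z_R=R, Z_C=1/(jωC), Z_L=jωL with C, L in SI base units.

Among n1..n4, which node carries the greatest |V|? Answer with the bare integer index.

4

MNA unknowns: 4 node voltages V₁..V_4 plus 2 source currents (V1, V2)
I1: z[1]−=0.408, z[4]+=0.408
R1: Y=0.05814+0.000j on G[2,0]
R2: Y=0.0002519+0.000j on G[0,1]
R3: Y=0.0002899+0.000j on G[4,2]
R4: Y=0.3922+0.000j on G[1,0]
R5: Y=0.008403+0.000j on G[2,0]
I2: z[0]−=0.651, z[4]+=0.651
C1: Y=0.000+0.001334j on G[3,1]
V1: row V4−V3=7.29, i_V1 at 4,3
V2: row V4−V2=6.43, i_V2 at 4,2
solve → V1=-1.038+0.05467j, V2=15.91-0.3224j, V3=15.05-0.3224j, V4=22.34-0.3224j
aux → i_V1=0.0005030+0.02145j, i_V2=1.057-0.02145j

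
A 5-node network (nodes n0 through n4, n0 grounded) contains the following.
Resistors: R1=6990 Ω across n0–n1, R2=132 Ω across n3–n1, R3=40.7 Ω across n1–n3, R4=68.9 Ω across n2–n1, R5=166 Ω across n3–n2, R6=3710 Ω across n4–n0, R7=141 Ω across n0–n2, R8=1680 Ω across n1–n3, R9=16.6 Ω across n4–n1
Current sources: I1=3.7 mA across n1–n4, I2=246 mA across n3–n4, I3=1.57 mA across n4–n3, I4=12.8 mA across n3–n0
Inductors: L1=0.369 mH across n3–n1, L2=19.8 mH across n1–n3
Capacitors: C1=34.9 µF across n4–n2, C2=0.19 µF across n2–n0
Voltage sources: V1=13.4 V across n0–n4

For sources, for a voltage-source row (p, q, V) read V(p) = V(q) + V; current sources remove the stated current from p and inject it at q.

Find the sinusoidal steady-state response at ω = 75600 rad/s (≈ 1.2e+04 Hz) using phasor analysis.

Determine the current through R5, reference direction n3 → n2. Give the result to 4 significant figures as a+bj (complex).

Apply KCL at each of the 4 non-ground nodes and solve the resulting linear system.
Node n1: branches {R1, R2, I1, L1, R3, R4, L2, R8, R9} → V_1 = -16.34+0.2293j
Node n2: branches {C1, C2, R4, R5, R7} → V_2 = -13.33-0.004968j
Node n3: branches {R2, I2, L1, R3, I3, I4, R5, L2, R8} → V_3 = -19.59-2.868j
Node n4: branches {I1, I2, C1, I3, R6, R9, V1} → V_4 = -13.40+0.000j
Source currents: i(V1)=-0.08764-0.1915j

-0.03771-0.01725j A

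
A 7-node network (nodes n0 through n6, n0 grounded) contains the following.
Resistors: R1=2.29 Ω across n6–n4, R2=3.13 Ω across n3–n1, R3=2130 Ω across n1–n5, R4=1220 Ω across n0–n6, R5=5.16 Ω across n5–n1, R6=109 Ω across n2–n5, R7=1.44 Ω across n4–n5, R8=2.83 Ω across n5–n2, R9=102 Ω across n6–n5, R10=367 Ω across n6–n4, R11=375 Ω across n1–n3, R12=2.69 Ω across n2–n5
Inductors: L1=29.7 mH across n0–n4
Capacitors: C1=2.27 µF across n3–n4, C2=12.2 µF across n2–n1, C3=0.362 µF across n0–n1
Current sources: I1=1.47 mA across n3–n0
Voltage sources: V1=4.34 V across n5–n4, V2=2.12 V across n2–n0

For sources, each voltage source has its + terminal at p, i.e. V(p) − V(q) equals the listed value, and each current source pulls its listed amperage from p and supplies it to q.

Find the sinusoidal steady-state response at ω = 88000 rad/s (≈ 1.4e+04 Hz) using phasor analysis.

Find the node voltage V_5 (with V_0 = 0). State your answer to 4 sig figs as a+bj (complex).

MNA unknowns: 6 node voltages V₁..V_6 plus 2 source currents (V1, V2)
R1: Y=0.4367+0.000j on G[6,4]
R2: Y=0.3195+0.000j on G[3,1]
R3: Y=0.0004695+0.000j on G[1,5]
R4: Y=0.0008197+0.000j on G[0,6]
R5: Y=0.1938+0.000j on G[5,1]
L1: Y=0.000-0.0003826j on G[0,4]
R6: Y=0.009174+0.000j on G[2,5]
R7: Y=0.6944+0.000j on G[4,5]
C1: Y=0.000+0.1998j on G[3,4]
R8: Y=0.3534+0.000j on G[5,2]
C2: Y=0.000+1.074j on G[2,1]
R9: Y=0.009804+0.000j on G[6,5]
R10: Y=0.002725+0.000j on G[6,4]
R11: Y=0.002667+0.000j on G[1,3]
I1: z[3]−=0.00147, z[0]+=0.00147
R12: Y=0.3717+0.000j on G[2,5]
C3: Y=0.000+0.03186j on G[0,1]
V1: row V5−V4=4.34, i_V1 at 5,4
V2: row V2−V0=2.12, i_V2 at 2,0
solve → V1=1.683+0.2068j, V2=2.120+0.000j, V3=0.5216-1.300j, V4=-1.909+0.5649j, V5=2.431+0.5649j, V6=-1.811+0.5638j
aux → i_V1=-3.429-0.4843j, i_V2=0.006387-0.05479j

2.431+0.5649j V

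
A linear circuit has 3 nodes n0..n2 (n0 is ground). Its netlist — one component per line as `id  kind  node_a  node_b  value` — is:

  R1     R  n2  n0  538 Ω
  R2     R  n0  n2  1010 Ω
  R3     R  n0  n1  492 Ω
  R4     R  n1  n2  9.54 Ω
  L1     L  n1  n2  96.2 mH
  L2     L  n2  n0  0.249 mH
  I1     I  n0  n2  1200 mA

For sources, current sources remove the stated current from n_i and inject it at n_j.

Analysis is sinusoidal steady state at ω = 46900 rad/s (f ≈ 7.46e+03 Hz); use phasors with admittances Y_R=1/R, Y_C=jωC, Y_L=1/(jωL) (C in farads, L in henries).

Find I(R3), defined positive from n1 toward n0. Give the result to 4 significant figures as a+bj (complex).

0.001576+0.02785j A

Apply KCL at each of the 2 non-ground nodes and solve the resulting linear system.
Node n1: branches {R3, R4, L1} → V_1 = 0.7755+13.70j
Node n2: branches {R1, R2, R4, L1, L2, I1} → V_2 = 0.7900+13.97j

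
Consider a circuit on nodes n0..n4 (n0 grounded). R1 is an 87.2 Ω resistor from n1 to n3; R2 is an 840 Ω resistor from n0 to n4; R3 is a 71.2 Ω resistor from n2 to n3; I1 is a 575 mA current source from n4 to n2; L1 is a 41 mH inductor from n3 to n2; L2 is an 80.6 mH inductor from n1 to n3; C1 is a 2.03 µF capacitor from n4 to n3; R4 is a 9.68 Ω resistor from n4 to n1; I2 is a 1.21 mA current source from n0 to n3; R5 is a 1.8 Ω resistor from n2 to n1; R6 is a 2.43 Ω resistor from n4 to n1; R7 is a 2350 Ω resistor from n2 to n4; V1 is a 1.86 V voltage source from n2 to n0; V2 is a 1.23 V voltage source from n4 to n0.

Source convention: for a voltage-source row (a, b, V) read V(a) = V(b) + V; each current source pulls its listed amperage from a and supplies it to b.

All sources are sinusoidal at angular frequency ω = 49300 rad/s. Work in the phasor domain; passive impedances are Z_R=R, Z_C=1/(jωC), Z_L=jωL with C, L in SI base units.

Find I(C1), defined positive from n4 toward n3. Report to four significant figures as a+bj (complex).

Element admittances at ω=49300 rad/s:
  Y(R1) = 0.01147+0.000j S between n1,n3
  Y(R2) = 0.001190+0.000j S between n0,n4
  Y(R3) = 0.01404+0.000j S between n2,n3
  I1: injects 0.575 A into n2 (from n4)
  Y(L1) = 0.000-0.0004947j S between n3,n2
  Y(L2) = 0.000-0.0002517j S between n1,n3
  Y(C1) = 0.000+0.1001j S between n4,n3
  Y(R4) = 0.1033+0.000j S between n4,n1
  I2: injects 0.00121 A into n3 (from n0)
  Y(R5) = 0.5556+0.000j S between n2,n1
  Y(R6) = 0.4115+0.000j S between n4,n1
  Y(R7) = 0.0004255+0.000j S between n2,n4
  V1: constraint V(n2)−V(n0) = 1.86
  V2: constraint V(n4)−V(n0) = 1.23
Assemble and solve the 6×6 MNA system:
  V(n1)=1.554-0.001321j  V(n2)=1.860+0.000j  V(n3)=1.260-0.1310j  V(n4)=1.230+0.000j
  i(V1)=0.3961-0.002277j  i(V2)=-0.3964+0.002277j

-0.01312-0.002957j A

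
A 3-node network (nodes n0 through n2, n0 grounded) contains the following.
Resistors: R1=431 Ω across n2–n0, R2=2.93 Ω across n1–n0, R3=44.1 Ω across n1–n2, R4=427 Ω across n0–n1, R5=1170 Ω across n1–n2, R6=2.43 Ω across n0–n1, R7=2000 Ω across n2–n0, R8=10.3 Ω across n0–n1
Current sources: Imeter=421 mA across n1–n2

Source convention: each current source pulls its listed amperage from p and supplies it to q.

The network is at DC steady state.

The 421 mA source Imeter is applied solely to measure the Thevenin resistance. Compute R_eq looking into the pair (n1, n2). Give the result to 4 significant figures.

Element admittances at DC:
  Y(R1) = 0.002320 S between n2,n0
  Y(R2) = 0.3413 S between n1,n0
  Y(R3) = 0.02268 S between n1,n2
  Y(R4) = 0.002342 S between n0,n1
  Y(R5) = 0.0008547 S between n1,n2
  Y(R6) = 0.4115 S between n0,n1
  Y(R7) = 0.0005000 S between n2,n0
  Y(R8) = 0.09709 S between n0,n1
  Imeter: injects 0.421 A into n2 (from n1)
Assemble and solve the 2×2 MNA system:
  V(n1)=-0.05271  V(n2)=15.93

R_eq = 37.96 Ω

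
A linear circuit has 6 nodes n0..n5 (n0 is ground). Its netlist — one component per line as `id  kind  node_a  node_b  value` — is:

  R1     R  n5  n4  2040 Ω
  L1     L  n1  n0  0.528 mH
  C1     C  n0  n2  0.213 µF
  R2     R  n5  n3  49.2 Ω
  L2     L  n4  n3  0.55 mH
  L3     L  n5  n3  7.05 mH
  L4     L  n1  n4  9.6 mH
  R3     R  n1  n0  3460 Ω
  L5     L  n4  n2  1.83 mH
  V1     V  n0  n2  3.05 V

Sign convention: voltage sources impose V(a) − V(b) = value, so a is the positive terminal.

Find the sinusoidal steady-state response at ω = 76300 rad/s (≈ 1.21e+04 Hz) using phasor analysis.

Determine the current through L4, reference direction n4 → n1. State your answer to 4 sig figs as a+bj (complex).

MNA unknowns: 5 node voltages V₁..V_5 plus 1 source current (V1)
R1: Y=0.0004902+0.000j on G[5,4]
L1: Y=0.000-0.02482j on G[1,0]
C1: Y=0.000+0.01625j on G[0,2]
R2: Y=0.02033+0.000j on G[5,3]
L2: Y=0.000-0.02383j on G[4,3]
L3: Y=0.000-0.001859j on G[5,3]
L4: Y=0.000-0.001365j on G[1,4]
R3: Y=0.0002890+0.000j on G[1,0]
L5: Y=0.000-0.007162j on G[4,2]
V1: row V0−V2=3.05, i_V1 at 0,2
solve → V1=-0.1347+0.001499j, V2=-3.050+0.000j, V3=-2.583+0.0002399j, V4=-2.583+0.0002399j, V5=-2.583+0.0002399j
aux → i_V1=-1.718e-06-0.04623j

-1.718e-06+0.003343j A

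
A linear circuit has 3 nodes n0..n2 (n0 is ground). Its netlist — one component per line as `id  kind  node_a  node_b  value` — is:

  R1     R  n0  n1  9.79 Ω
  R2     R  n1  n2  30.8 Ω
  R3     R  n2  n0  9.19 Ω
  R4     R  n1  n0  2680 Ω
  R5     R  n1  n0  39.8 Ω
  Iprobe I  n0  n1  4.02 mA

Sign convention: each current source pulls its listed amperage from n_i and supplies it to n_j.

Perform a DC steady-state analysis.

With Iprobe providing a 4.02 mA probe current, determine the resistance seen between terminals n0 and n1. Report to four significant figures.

R_eq = 6.551 Ω

MNA unknowns: 2 node voltages V₁..V_2
R1: Y=0.1021 on G[0,1]
R2: Y=0.03247 on G[1,2]
R3: Y=0.1088 on G[2,0]
R4: Y=0.0003731 on G[1,0]
R5: Y=0.02513 on G[1,0]
Iprobe: z[0]−=0.00402, z[1]+=0.00402
solve → V1=0.02633, V2=0.006052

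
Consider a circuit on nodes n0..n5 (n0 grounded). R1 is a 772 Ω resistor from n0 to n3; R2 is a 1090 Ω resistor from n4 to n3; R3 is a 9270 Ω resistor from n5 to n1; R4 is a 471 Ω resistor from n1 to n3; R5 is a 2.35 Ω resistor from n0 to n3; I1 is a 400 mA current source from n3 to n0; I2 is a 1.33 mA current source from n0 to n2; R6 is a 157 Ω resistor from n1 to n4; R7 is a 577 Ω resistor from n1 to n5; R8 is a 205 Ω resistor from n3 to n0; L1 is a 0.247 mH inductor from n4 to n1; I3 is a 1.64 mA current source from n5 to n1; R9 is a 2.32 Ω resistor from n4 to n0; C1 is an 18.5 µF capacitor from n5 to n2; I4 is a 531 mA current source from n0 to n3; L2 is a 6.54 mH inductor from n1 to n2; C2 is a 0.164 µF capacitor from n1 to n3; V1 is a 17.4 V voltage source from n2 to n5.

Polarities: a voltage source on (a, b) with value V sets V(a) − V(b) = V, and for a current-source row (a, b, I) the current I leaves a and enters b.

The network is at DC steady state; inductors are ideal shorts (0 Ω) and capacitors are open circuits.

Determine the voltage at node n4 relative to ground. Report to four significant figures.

0.005175 V

Apply KCL at each of the 5 non-ground nodes and solve the resulting linear system.
Node n1: branches {R3, R4, R6, R7, L1, I3, L2, C2} → V_1 = 0.005175
Node n2: branches {I2, C1, L2, V1} → V_2 = 0.005175
Node n3: branches {R1, R2, R4, R5, I1, R8, I4, C2} → V_3 = 0.3014
Node n4: branches {R2, R6, L1, R9} → V_4 = 0.005175
Node n5: branches {R3, R7, I3, C1, V1} → V_5 = -17.39
Source currents: i(L1)=-0.001959, i(L2)=-0.03172, i(V1)=-0.03039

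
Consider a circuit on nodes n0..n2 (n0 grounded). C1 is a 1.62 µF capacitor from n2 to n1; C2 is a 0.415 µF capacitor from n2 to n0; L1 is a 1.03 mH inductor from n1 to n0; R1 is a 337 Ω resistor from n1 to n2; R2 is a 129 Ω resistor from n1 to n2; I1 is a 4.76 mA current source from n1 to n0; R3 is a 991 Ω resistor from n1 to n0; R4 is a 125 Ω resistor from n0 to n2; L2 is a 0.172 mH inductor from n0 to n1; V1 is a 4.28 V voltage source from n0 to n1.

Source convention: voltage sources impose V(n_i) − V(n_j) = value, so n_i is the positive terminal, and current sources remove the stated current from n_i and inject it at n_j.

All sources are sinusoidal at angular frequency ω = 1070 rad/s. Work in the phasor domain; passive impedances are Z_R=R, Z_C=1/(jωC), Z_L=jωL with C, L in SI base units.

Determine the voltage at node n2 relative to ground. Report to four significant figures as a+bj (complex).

Element admittances at ω=1070 rad/s:
  Y(C1) = 0.000+0.001733j S between n2,n1
  Y(C2) = 0.000+0.0004440j S between n2,n0
  Y(L1) = 0.000-0.9074j S between n1,n0
  Y(R1) = 0.002967+0.000j S between n1,n2
  Y(R2) = 0.007752+0.000j S between n1,n2
  I1: injects 0.00476 A into n0 (from n1)
  Y(R3) = 0.001009+0.000j S between n1,n0
  Y(R4) = 0.008000+0.000j S between n0,n2
  Y(L2) = 0.000-5.434j S between n0,n1
  V1: constraint V(n0)−V(n1) = 4.28
Assemble and solve the 3×3 MNA system:
  V(n1)=-4.280+0.000j  V(n2)=-2.464-0.1098j
  i(V1)=-0.01922+27.14j

-2.464-0.1098j V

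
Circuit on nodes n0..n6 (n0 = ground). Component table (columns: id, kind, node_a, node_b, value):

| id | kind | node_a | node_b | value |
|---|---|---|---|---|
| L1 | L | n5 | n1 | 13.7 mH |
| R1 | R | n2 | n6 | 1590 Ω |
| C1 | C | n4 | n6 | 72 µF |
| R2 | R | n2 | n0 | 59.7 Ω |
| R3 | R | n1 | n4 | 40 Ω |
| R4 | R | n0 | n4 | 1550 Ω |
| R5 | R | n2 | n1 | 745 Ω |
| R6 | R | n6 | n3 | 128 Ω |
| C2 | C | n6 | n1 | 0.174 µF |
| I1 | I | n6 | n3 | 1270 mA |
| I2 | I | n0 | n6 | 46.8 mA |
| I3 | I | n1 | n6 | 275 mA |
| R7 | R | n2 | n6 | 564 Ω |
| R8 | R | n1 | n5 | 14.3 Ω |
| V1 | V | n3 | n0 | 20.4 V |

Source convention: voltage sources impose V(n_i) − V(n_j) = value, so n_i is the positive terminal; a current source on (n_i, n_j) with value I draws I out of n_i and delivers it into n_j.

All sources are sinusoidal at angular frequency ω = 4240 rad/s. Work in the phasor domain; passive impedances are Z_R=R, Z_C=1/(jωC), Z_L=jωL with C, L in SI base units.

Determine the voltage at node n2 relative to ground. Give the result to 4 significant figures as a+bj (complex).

Apply KCL at each of the 6 non-ground nodes and solve the resulting linear system.
Node n1: branches {L1, R3, R5, C2, I3, R8} → V_1 = -98.35+0.4518j
Node n2: branches {R1, R2, R5, R7} → V_2 = -17.19+0.02148j
Node n3: branches {R6, I1, V1} → V_3 = 20.40+0.000j
Node n4: branches {C1, R3, R4} → V_4 = -91.72+0.2797j
Node n5: branches {L1, R8} → V_5 = -98.35+0.4518j
Node n6: branches {R1, C1, R6, C2, I1, I2, I3, R7} → V_6 = -91.73-0.06916j
Source currents: i(V1)=0.3940-0.0005403j

-17.19+0.02148j V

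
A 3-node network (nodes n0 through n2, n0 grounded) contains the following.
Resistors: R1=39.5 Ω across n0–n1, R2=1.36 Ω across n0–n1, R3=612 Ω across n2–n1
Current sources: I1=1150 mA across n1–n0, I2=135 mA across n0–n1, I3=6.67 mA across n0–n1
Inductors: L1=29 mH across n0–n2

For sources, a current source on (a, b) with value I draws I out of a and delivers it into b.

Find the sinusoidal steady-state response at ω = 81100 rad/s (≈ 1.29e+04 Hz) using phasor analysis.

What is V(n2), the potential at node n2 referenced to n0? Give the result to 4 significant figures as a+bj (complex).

-1.241-0.3237j V

Element admittances at ω=81100 rad/s:
  Y(R1) = 0.02532+0.000j S between n0,n1
  I1: injects 1.15 A into n0 (from n1)
  Y(L1) = 0.000-0.0004252j S between n0,n2
  Y(R2) = 0.7353+0.000j S between n0,n1
  Y(R3) = 0.001634+0.000j S between n2,n1
  I2: injects 0.135 A into n1 (from n0)
  I3: injects 0.00667 A into n1 (from n0)
Assemble and solve the 2×2 MNA system:
  V(n1)=-1.326-0.0006939j  V(n2)=-1.241-0.3237j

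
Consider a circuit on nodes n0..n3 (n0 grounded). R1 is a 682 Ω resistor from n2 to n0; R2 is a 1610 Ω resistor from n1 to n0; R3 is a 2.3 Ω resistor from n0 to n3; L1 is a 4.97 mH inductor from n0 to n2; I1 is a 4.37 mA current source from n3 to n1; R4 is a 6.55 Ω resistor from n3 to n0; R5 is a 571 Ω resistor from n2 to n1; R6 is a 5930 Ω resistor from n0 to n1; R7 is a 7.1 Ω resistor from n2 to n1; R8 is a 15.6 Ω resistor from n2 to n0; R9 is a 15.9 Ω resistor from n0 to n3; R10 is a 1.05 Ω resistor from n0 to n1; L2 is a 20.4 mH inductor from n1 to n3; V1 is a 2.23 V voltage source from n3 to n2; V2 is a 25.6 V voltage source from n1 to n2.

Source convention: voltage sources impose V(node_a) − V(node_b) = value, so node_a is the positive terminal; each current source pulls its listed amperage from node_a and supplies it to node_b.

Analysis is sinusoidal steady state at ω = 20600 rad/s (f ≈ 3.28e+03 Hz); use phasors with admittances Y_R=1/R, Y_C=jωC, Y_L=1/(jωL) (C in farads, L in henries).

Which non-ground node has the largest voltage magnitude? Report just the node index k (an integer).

2

MNA unknowns: 3 node voltages V₁..V_3 plus 2 source currents (V1, V2)
R1: Y=0.001466+0.000j on G[2,0]
R2: Y=0.0006211+0.000j on G[1,0]
R3: Y=0.4348+0.000j on G[0,3]
L1: Y=0.000-0.009767j on G[0,2]
I1: z[3]−=0.00437, z[1]+=0.00437
R4: Y=0.1527+0.000j on G[3,0]
R5: Y=0.001751+0.000j on G[2,1]
R6: Y=0.0001686+0.000j on G[0,1]
R7: Y=0.1408+0.000j on G[2,1]
R8: Y=0.06410+0.000j on G[2,0]
R9: Y=0.06289+0.000j on G[0,3]
R10: Y=0.9524+0.000j on G[0,1]
L2: Y=0.000-0.002380j on G[1,3]
V1: row V3−V2=2.23, i_V1 at 3,2
V2: row V1−V2=25.6, i_V2 at 1,2
solve → V1=10.11-0.09063j, V2=-15.49-0.09063j, V3=-13.26-0.09063j
aux → i_V1=8.618+0.003332j, i_V2=-13.28+0.1420j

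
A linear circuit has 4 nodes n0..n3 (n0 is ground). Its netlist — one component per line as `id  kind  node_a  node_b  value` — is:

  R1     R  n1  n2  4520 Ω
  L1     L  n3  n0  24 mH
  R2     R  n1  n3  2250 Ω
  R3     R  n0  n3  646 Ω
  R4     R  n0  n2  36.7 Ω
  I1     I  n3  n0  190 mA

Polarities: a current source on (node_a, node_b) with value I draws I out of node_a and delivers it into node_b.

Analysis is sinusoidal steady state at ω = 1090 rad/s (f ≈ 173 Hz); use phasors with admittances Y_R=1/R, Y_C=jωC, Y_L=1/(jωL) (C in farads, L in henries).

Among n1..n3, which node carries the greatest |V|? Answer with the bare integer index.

3

MNA unknowns: 3 node voltages V₁..V_3
R1: Y=0.0002212+0.000j on G[1,2]
L1: Y=0.000-0.03823j on G[3,0]
R2: Y=0.0004444+0.000j on G[1,3]
R3: Y=0.001548+0.000j on G[0,3]
R4: Y=0.02725+0.000j on G[0,2]
I1: z[3]−=0.19, z[0]+=0.19
solve → V1=-0.1472-3.321j, V2=-0.001186-0.02675j, V3=-0.2199-4.961j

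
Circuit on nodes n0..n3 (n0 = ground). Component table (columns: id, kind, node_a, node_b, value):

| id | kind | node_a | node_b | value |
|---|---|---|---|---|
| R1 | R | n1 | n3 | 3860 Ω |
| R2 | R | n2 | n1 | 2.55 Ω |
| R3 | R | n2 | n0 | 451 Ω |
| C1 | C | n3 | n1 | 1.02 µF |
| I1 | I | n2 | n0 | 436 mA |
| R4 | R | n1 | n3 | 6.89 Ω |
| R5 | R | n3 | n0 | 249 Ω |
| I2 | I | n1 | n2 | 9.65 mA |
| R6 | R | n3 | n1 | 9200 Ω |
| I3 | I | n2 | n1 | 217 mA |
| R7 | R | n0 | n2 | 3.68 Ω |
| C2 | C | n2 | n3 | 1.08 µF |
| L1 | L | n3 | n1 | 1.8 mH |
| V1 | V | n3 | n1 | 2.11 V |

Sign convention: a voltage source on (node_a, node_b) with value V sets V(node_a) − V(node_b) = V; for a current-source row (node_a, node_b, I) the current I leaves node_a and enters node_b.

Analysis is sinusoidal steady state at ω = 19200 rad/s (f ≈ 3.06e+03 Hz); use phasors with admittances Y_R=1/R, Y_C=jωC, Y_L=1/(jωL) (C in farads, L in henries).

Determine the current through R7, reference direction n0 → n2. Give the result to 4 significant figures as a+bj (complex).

Element admittances at ω=19200 rad/s:
  Y(R1) = 0.0002591+0.000j S between n1,n3
  Y(R2) = 0.3922+0.000j S between n2,n1
  Y(R3) = 0.002217+0.000j S between n2,n0
  Y(C1) = 0.000+0.01958j S between n3,n1
  I1: injects 0.436 A into n0 (from n2)
  Y(R4) = 0.1451+0.000j S between n1,n3
  Y(R5) = 0.004016+0.000j S between n3,n0
  I2: injects 0.00965 A into n2 (from n1)
  Y(R6) = 0.0001087+0.000j S between n3,n1
  I3: injects 0.217 A into n1 (from n2)
  Y(R7) = 0.2717+0.000j S between n0,n2
  Y(C2) = 0.000+0.02074j S between n2,n3
  Y(L1) = 0.000-0.02894j S between n3,n1
  V1: constraint V(n3)−V(n1) = 2.11
Assemble and solve the 4×4 MNA system:
  V(n1)=-1.095-0.1352j  V(n2)=-1.606+0.001982j  V(n3)=1.015-0.1352j
  i(V1)=-0.3139-0.03408j

0.4365-0.0005387j A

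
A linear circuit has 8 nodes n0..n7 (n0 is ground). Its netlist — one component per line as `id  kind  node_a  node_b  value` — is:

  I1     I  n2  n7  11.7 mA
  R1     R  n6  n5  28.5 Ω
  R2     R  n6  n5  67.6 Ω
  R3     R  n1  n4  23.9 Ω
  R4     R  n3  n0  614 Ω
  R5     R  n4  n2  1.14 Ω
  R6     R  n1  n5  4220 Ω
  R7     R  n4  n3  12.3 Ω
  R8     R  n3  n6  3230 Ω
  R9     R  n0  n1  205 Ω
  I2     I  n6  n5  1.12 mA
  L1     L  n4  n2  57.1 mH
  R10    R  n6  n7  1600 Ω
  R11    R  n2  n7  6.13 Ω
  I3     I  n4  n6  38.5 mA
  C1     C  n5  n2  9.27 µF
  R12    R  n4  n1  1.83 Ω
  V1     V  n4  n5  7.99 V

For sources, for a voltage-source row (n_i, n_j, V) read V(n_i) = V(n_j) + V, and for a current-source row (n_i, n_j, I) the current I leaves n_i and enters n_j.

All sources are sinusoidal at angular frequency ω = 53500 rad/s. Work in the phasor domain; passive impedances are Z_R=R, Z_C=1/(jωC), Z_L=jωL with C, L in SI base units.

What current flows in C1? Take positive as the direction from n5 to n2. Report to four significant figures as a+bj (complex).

Apply KCL at each of the 7 non-ground nodes and solve the resulting linear system.
Node n1: branches {R3, R6, R9, R12} → V_1 = 0.005866+3.914e-05j
Node n2: branches {I1, R5, L1, R11, C1} → V_2 = -1.927-3.421j
Node n3: branches {R4, R7, R8} → V_3 = -0.01757-0.0001172j
Node n4: branches {R3, R5, R7, L1, I3, R12, V1} → V_4 = 0.009132+3.946e-05j
Node n5: branches {R1, R2, R6, I2, C1, V1} → V_5 = -7.981+3.946e-05j
Node n6: branches {R1, R2, R8, I2, R10, I3} → V_6 = -7.122-0.04188j
Node n7: branches {I1, R10, R11} → V_7 = -1.876-3.408j
Source currents: i(V1)=-1.742-3.000j

-1.697-3.002j A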